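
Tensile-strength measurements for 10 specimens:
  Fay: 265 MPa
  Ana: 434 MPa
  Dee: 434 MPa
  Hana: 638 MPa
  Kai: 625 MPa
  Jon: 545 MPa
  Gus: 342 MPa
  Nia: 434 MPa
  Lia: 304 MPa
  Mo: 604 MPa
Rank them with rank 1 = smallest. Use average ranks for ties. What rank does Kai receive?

9

Sorted (ascending): 265, 304, 342, 434, 434, 434, 545, 604, 625, 638
The 3 values of 434 occupy positions 4–6 → average rank 5.
Kai has value 625 MPa → rank 9.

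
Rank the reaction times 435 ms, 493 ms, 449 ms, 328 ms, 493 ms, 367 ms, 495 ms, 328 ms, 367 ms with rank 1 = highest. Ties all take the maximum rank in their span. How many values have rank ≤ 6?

5

Sorted (descending): 495, 493, 493, 449, 435, 367, 367, 328, 328
The 2 values of 493 occupy positions 2–3 → each gets rank 3.
The 2 values of 367 occupy positions 6–7 → each gets rank 7.
The 2 values of 328 occupy positions 8–9 → each gets rank 9.
Ranks ≤ 6: {1, 3, 3, 4, 5} → 5 values.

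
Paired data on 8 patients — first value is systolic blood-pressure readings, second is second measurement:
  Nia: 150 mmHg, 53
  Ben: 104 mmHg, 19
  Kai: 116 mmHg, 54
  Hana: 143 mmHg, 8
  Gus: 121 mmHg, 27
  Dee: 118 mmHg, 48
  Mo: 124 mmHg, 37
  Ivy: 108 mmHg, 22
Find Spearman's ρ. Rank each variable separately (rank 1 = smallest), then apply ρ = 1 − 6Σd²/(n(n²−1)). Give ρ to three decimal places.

0.167

Ranks of variable 1: 8, 1, 3, 7, 5, 4, 6, 2
Ranks of variable 2: 7, 2, 8, 1, 4, 6, 5, 3
d = r₁ − r₂: 1, -1, -5, 6, 1, -2, 1, -1
d²: 1, 1, 25, 36, 1, 4, 1, 1; Σd² = 70
ρ = 1 − 6·70/(8·63) = 1 − 420/504 = 0.167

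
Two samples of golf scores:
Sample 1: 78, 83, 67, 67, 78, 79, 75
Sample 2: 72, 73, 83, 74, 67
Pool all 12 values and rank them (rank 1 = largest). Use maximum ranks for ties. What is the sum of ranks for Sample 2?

Sorted (descending): 83, 83, 79, 78, 78, 75, 74, 73, 72, 67, 67, 67
The 2 values of 83 occupy positions 1–2 → each gets rank 2.
The 2 values of 78 occupy positions 4–5 → each gets rank 5.
The 3 values of 67 occupy positions 10–12 → each gets rank 12.
Sample 2 values → pooled ranks: 72→9, 73→8, 83→2, 74→7, 67→12
Rank sum = 9 + 8 + 2 + 7 + 12 = 38

38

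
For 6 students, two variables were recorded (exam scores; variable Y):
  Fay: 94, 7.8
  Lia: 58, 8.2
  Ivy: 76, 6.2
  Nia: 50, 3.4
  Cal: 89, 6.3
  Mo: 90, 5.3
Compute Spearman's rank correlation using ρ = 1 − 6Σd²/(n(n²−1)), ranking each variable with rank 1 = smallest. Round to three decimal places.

Ranks of variable 1: 6, 2, 3, 1, 4, 5
Ranks of variable 2: 5, 6, 3, 1, 4, 2
d = r₁ − r₂: 1, -4, 0, 0, 0, 3
d²: 1, 16, 0, 0, 0, 9; Σd² = 26
ρ = 1 − 6·26/(6·35) = 1 − 156/210 = 0.257

0.257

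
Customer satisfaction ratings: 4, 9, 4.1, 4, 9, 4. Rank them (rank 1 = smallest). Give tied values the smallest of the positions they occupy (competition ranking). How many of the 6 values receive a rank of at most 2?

3

Sorted (ascending): 4, 4, 4, 4.1, 9, 9
The 3 values of 4 occupy positions 1–3 → each gets rank 1.
The 2 values of 9 occupy positions 5–6 → each gets rank 5.
Ranks ≤ 2: {1, 1, 1} → 3 values.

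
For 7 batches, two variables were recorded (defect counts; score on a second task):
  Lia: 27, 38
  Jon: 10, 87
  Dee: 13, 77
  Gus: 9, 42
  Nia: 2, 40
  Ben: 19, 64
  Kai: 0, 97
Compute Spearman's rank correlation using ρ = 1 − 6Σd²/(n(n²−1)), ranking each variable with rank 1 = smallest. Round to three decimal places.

Ranks of variable 1: 7, 4, 5, 3, 2, 6, 1
Ranks of variable 2: 1, 6, 5, 3, 2, 4, 7
d = r₁ − r₂: 6, -2, 0, 0, 0, 2, -6
d²: 36, 4, 0, 0, 0, 4, 36; Σd² = 80
ρ = 1 − 6·80/(7·48) = 1 − 480/336 = -0.429

-0.429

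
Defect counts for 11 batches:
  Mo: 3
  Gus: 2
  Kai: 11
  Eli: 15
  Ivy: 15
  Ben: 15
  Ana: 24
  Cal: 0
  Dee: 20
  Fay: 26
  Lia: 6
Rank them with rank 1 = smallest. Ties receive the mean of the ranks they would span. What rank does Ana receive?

10

Sorted (ascending): 0, 2, 3, 6, 11, 15, 15, 15, 20, 24, 26
The 3 values of 15 occupy positions 6–8 → average rank 7.
Ana has value 24 → rank 10.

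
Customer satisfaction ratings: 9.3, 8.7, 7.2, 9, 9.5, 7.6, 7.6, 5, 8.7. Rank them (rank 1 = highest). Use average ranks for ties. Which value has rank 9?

Sorted (descending): 9.5, 9.3, 9, 8.7, 8.7, 7.6, 7.6, 7.2, 5
The 2 values of 8.7 occupy positions 4–5 → average rank (4+5)/2 = 4.5.
The 2 values of 7.6 occupy positions 6–7 → average rank (6+7)/2 = 6.5.
Rank 9 → value 5.

5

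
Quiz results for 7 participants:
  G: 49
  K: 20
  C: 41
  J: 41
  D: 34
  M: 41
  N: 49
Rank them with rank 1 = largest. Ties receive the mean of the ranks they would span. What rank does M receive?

Sorted (descending): 49, 49, 41, 41, 41, 34, 20
The 2 values of 49 occupy positions 1–2 → average rank (1+2)/2 = 1.5.
The 3 values of 41 occupy positions 3–5 → average rank 4.
M has value 41 → rank 4.

4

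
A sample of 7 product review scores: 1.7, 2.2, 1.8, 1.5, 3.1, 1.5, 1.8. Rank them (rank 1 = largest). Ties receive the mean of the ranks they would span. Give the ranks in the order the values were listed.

5, 2, 3.5, 6.5, 1, 6.5, 3.5

Sorted (descending): 3.1, 2.2, 1.8, 1.8, 1.7, 1.5, 1.5
The 2 values of 1.8 occupy positions 3–4 → average rank (3+4)/2 = 3.5.
The 2 values of 1.5 occupy positions 6–7 → average rank (6+7)/2 = 6.5.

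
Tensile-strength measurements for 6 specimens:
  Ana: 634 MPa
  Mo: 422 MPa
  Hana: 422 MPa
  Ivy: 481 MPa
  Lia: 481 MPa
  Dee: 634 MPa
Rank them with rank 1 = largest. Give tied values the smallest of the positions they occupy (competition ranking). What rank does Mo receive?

5

Sorted (descending): 634, 634, 481, 481, 422, 422
The 2 values of 634 occupy positions 1–2 → each gets rank 1.
The 2 values of 481 occupy positions 3–4 → each gets rank 3.
The 2 values of 422 occupy positions 5–6 → each gets rank 5.
Mo has value 422 MPa → rank 5.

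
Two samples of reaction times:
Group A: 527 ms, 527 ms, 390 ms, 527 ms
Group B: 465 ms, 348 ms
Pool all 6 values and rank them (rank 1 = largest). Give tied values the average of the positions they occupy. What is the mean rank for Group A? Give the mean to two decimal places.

Sorted (descending): 527, 527, 527, 465, 390, 348
The 3 values of 527 occupy positions 1–3 → average rank 2.
Group A values → pooled ranks: 527→2, 527→2, 390→5, 527→2
Mean rank = (2 + 2 + 5 + 2) / 4 = 2.75

2.75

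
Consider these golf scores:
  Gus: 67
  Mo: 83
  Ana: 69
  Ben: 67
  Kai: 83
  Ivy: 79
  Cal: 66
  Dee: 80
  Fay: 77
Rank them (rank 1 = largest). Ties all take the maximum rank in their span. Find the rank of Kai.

Sorted (descending): 83, 83, 80, 79, 77, 69, 67, 67, 66
The 2 values of 83 occupy positions 1–2 → each gets rank 2.
The 2 values of 67 occupy positions 7–8 → each gets rank 8.
Kai has value 83 → rank 2.

2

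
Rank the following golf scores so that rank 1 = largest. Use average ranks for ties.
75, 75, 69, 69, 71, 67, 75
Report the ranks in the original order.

Sorted (descending): 75, 75, 75, 71, 69, 69, 67
The 3 values of 75 occupy positions 1–3 → average rank 2.
The 2 values of 69 occupy positions 5–6 → average rank (5+6)/2 = 5.5.

2, 2, 5.5, 5.5, 4, 7, 2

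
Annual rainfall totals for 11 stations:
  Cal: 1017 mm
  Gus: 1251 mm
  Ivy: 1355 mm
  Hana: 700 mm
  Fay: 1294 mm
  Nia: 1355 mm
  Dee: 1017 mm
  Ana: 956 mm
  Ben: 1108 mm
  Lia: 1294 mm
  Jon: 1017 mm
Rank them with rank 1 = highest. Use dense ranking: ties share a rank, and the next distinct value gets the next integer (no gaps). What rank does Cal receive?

5

Sorted (descending): 1355, 1355, 1294, 1294, 1251, 1108, 1017, 1017, 1017, 956, 700
The 2 values of 1355 share dense rank 1.
The 2 values of 1294 share dense rank 2.
The 3 values of 1017 share dense rank 5.
Remaining distinct values take the next consecutive integers.
Cal has value 1017 mm → rank 5.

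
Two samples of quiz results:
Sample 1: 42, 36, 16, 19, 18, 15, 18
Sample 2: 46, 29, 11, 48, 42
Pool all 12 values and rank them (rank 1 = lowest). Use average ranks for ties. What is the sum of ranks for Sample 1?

37.5

Sorted (ascending): 11, 15, 16, 18, 18, 19, 29, 36, 42, 42, 46, 48
The 2 values of 18 occupy positions 4–5 → average rank (4+5)/2 = 4.5.
The 2 values of 42 occupy positions 9–10 → average rank (9+10)/2 = 9.5.
Sample 1 values → pooled ranks: 42→9.5, 36→8, 16→3, 19→6, 18→4.5, 15→2, 18→4.5
Rank sum = 9.5 + 8 + 3 + 6 + 4.5 + 2 + 4.5 = 37.5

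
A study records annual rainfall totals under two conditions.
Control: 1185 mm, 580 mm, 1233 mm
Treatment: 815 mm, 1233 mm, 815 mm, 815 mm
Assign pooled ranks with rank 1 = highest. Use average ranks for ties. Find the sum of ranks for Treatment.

16.5

Sorted (descending): 1233, 1233, 1185, 815, 815, 815, 580
The 2 values of 1233 occupy positions 1–2 → average rank (1+2)/2 = 1.5.
The 3 values of 815 occupy positions 4–6 → average rank 5.
Treatment values → pooled ranks: 815→5, 1233→1.5, 815→5, 815→5
Rank sum = 5 + 1.5 + 5 + 5 = 16.5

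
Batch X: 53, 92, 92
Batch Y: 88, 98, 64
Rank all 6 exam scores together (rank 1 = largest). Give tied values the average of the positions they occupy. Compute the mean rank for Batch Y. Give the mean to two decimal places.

3.33

Sorted (descending): 98, 92, 92, 88, 64, 53
The 2 values of 92 occupy positions 2–3 → average rank (2+3)/2 = 2.5.
Batch Y values → pooled ranks: 88→4, 98→1, 64→5
Mean rank = (4 + 1 + 5) / 3 = 3.33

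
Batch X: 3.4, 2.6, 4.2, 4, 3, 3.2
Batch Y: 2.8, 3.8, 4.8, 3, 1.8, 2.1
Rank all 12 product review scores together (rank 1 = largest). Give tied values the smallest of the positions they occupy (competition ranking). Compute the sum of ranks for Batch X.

Sorted (descending): 4.8, 4.2, 4, 3.8, 3.4, 3.2, 3, 3, 2.8, 2.6, 2.1, 1.8
The 2 values of 3 occupy positions 7–8 → each gets rank 7.
Batch X values → pooled ranks: 3.4→5, 2.6→10, 4.2→2, 4→3, 3→7, 3.2→6
Rank sum = 5 + 10 + 2 + 3 + 7 + 6 = 33

33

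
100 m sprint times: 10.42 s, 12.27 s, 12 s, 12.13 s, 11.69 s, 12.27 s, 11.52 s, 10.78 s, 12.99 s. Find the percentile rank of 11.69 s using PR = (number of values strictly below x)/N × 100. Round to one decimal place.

N = 9.
Strictly below 11.69: 3. Equal to 11.69: 1.
PR = 3/9 × 100 = 33.3

33.3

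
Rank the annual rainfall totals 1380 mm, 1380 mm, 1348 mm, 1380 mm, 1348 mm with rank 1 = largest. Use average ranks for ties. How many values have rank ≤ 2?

3

Sorted (descending): 1380, 1380, 1380, 1348, 1348
The 3 values of 1380 occupy positions 1–3 → average rank 2.
The 2 values of 1348 occupy positions 4–5 → average rank (4+5)/2 = 4.5.
Ranks ≤ 2: {2, 2, 2} → 3 values.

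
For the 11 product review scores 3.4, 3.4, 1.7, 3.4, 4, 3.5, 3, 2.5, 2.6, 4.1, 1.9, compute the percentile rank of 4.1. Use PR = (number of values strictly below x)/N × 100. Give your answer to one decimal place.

N = 11.
Strictly below 4.1: 10. Equal to 4.1: 1.
PR = 10/11 × 100 = 90.9

90.9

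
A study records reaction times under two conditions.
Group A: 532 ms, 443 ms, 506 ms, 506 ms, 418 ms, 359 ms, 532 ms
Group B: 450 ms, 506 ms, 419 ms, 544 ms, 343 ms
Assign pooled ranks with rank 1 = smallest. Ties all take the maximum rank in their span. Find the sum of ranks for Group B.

Sorted (ascending): 343, 359, 418, 419, 443, 450, 506, 506, 506, 532, 532, 544
The 3 values of 506 occupy positions 7–9 → each gets rank 9.
The 2 values of 532 occupy positions 10–11 → each gets rank 11.
Group B values → pooled ranks: 450→6, 506→9, 419→4, 544→12, 343→1
Rank sum = 6 + 9 + 4 + 12 + 1 = 32

32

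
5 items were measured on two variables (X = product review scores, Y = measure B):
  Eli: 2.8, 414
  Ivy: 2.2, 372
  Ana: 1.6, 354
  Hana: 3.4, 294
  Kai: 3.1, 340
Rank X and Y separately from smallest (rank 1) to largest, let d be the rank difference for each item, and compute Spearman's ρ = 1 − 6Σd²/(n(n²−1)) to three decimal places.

Ranks of variable 1: 3, 2, 1, 5, 4
Ranks of variable 2: 5, 4, 3, 1, 2
d = r₁ − r₂: -2, -2, -2, 4, 2
d²: 4, 4, 4, 16, 4; Σd² = 32
ρ = 1 − 6·32/(5·24) = 1 − 192/120 = -0.600

-0.600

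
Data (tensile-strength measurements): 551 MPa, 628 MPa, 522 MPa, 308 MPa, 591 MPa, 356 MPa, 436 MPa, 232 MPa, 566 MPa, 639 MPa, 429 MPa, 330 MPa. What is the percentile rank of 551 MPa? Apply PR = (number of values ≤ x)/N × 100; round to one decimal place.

66.7

N = 12.
Strictly below 551: 7. Equal to 551: 1.
PR = 8/12 × 100 = 66.7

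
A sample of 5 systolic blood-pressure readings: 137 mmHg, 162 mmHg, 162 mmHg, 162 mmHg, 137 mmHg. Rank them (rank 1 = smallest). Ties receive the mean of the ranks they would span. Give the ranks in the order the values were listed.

Sorted (ascending): 137, 137, 162, 162, 162
The 2 values of 137 occupy positions 1–2 → average rank (1+2)/2 = 1.5.
The 3 values of 162 occupy positions 3–5 → average rank 4.

1.5, 4, 4, 4, 1.5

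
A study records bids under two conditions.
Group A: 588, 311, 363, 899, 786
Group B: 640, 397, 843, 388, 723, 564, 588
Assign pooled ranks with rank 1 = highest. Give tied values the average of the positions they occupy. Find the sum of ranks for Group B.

44.5

Sorted (descending): 899, 843, 786, 723, 640, 588, 588, 564, 397, 388, 363, 311
The 2 values of 588 occupy positions 6–7 → average rank (6+7)/2 = 6.5.
Group B values → pooled ranks: 640→5, 397→9, 843→2, 388→10, 723→4, 564→8, 588→6.5
Rank sum = 5 + 9 + 2 + 10 + 4 + 8 + 6.5 = 44.5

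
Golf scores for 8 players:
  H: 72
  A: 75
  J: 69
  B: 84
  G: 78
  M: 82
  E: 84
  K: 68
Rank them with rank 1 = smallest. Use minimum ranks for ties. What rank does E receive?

7

Sorted (ascending): 68, 69, 72, 75, 78, 82, 84, 84
The 2 values of 84 occupy positions 7–8 → each gets rank 7.
E has value 84 → rank 7.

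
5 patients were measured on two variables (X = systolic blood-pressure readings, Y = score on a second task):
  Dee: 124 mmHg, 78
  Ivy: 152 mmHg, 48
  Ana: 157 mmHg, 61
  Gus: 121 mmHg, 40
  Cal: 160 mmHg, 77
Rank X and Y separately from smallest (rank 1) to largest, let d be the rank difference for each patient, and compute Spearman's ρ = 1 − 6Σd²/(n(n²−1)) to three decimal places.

Ranks of variable 1: 2, 3, 4, 1, 5
Ranks of variable 2: 5, 2, 3, 1, 4
d = r₁ − r₂: -3, 1, 1, 0, 1
d²: 9, 1, 1, 0, 1; Σd² = 12
ρ = 1 − 6·12/(5·24) = 1 − 72/120 = 0.400

0.400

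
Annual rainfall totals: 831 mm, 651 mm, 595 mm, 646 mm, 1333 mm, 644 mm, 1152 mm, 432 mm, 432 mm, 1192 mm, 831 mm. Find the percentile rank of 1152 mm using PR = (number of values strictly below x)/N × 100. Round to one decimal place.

72.7

N = 11.
Strictly below 1152: 8. Equal to 1152: 1.
PR = 8/11 × 100 = 72.7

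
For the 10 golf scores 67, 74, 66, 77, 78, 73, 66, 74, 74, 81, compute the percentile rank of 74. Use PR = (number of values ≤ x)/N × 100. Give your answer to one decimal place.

N = 10.
Strictly below 74: 4. Equal to 74: 3.
PR = 7/10 × 100 = 70.0

70.0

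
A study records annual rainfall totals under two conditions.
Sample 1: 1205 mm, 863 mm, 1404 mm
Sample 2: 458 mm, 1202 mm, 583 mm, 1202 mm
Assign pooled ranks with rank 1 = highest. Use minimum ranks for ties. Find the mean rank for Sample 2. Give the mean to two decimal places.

Sorted (descending): 1404, 1205, 1202, 1202, 863, 583, 458
The 2 values of 1202 occupy positions 3–4 → each gets rank 3.
Sample 2 values → pooled ranks: 458→7, 1202→3, 583→6, 1202→3
Mean rank = (7 + 3 + 6 + 3) / 4 = 4.75

4.75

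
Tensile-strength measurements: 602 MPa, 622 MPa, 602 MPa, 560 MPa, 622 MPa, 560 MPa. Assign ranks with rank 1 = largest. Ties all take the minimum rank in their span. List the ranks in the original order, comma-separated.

3, 1, 3, 5, 1, 5

Sorted (descending): 622, 622, 602, 602, 560, 560
The 2 values of 622 occupy positions 1–2 → each gets rank 1.
The 2 values of 602 occupy positions 3–4 → each gets rank 3.
The 2 values of 560 occupy positions 5–6 → each gets rank 5.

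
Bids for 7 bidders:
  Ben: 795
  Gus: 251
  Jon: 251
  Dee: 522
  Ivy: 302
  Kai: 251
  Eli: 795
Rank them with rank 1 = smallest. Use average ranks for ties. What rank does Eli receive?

Sorted (ascending): 251, 251, 251, 302, 522, 795, 795
The 3 values of 251 occupy positions 1–3 → average rank 2.
The 2 values of 795 occupy positions 6–7 → average rank (6+7)/2 = 6.5.
Eli has value 795 → rank 6.5.

6.5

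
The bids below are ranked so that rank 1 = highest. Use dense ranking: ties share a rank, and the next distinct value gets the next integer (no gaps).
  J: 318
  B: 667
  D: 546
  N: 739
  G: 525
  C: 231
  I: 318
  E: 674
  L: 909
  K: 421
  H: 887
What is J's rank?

9

Sorted (descending): 909, 887, 739, 674, 667, 546, 525, 421, 318, 318, 231
The 2 values of 318 share dense rank 9.
Remaining distinct values take the next consecutive integers.
J has value 318 → rank 9.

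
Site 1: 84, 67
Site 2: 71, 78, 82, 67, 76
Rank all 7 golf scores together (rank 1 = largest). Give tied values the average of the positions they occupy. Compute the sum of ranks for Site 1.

Sorted (descending): 84, 82, 78, 76, 71, 67, 67
The 2 values of 67 occupy positions 6–7 → average rank (6+7)/2 = 6.5.
Site 1 values → pooled ranks: 84→1, 67→6.5
Rank sum = 1 + 6.5 = 7.5

7.5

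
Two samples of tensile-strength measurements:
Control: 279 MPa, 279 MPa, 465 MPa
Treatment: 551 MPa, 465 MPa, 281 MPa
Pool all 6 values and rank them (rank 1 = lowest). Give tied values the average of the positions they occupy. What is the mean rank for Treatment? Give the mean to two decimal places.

Sorted (ascending): 279, 279, 281, 465, 465, 551
The 2 values of 279 occupy positions 1–2 → average rank (1+2)/2 = 1.5.
The 2 values of 465 occupy positions 4–5 → average rank (4+5)/2 = 4.5.
Treatment values → pooled ranks: 551→6, 465→4.5, 281→3
Mean rank = (6 + 4.5 + 3) / 3 = 4.50

4.50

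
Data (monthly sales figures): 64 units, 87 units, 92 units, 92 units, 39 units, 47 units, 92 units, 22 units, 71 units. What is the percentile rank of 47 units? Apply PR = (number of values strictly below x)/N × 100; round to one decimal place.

N = 9.
Strictly below 47: 2. Equal to 47: 1.
PR = 2/9 × 100 = 22.2

22.2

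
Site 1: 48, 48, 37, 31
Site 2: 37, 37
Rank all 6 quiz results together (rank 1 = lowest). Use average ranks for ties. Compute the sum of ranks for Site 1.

15

Sorted (ascending): 31, 37, 37, 37, 48, 48
The 3 values of 37 occupy positions 2–4 → average rank 3.
The 2 values of 48 occupy positions 5–6 → average rank (5+6)/2 = 5.5.
Site 1 values → pooled ranks: 48→5.5, 48→5.5, 37→3, 31→1
Rank sum = 5.5 + 5.5 + 3 + 1 = 15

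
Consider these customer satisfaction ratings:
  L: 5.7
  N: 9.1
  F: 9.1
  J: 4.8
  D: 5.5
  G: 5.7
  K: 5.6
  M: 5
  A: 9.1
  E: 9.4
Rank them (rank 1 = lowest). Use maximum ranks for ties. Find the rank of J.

Sorted (ascending): 4.8, 5, 5.5, 5.6, 5.7, 5.7, 9.1, 9.1, 9.1, 9.4
The 2 values of 5.7 occupy positions 5–6 → each gets rank 6.
The 3 values of 9.1 occupy positions 7–9 → each gets rank 9.
J has value 4.8 → rank 1.

1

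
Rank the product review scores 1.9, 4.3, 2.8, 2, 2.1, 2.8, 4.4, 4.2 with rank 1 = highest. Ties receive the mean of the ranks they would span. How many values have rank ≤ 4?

3

Sorted (descending): 4.4, 4.3, 4.2, 2.8, 2.8, 2.1, 2, 1.9
The 2 values of 2.8 occupy positions 4–5 → average rank (4+5)/2 = 4.5.
Ranks ≤ 4: {1, 2, 3} → 3 values.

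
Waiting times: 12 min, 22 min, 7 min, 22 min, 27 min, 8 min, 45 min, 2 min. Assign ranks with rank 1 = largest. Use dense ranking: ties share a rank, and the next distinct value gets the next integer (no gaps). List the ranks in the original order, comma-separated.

4, 3, 6, 3, 2, 5, 1, 7

Sorted (descending): 45, 27, 22, 22, 12, 8, 7, 2
The 2 values of 22 share dense rank 3.
Remaining distinct values take the next consecutive integers.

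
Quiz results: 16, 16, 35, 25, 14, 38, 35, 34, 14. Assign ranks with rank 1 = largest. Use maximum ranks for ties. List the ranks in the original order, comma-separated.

7, 7, 3, 5, 9, 1, 3, 4, 9

Sorted (descending): 38, 35, 35, 34, 25, 16, 16, 14, 14
The 2 values of 35 occupy positions 2–3 → each gets rank 3.
The 2 values of 16 occupy positions 6–7 → each gets rank 7.
The 2 values of 14 occupy positions 8–9 → each gets rank 9.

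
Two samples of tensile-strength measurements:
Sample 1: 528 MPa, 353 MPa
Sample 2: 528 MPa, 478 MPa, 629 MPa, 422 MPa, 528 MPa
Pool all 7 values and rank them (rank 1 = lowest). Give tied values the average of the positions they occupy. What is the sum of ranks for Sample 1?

Sorted (ascending): 353, 422, 478, 528, 528, 528, 629
The 3 values of 528 occupy positions 4–6 → average rank 5.
Sample 1 values → pooled ranks: 528→5, 353→1
Rank sum = 5 + 1 = 6

6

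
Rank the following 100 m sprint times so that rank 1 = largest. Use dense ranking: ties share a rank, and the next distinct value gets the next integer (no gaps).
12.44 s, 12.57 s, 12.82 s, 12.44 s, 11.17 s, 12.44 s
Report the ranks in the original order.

Sorted (descending): 12.82, 12.57, 12.44, 12.44, 12.44, 11.17
The 3 values of 12.44 share dense rank 3.
Remaining distinct values take the next consecutive integers.

3, 2, 1, 3, 4, 3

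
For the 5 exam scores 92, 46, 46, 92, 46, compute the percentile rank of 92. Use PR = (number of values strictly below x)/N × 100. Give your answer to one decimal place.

60.0

N = 5.
Strictly below 92: 3. Equal to 92: 2.
PR = 3/5 × 100 = 60.0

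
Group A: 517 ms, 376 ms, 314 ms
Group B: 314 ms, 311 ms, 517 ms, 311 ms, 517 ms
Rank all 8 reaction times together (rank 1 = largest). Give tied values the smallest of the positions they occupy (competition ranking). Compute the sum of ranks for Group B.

Sorted (descending): 517, 517, 517, 376, 314, 314, 311, 311
The 3 values of 517 occupy positions 1–3 → each gets rank 1.
The 2 values of 314 occupy positions 5–6 → each gets rank 5.
The 2 values of 311 occupy positions 7–8 → each gets rank 7.
Group B values → pooled ranks: 314→5, 311→7, 517→1, 311→7, 517→1
Rank sum = 5 + 7 + 1 + 7 + 1 = 21

21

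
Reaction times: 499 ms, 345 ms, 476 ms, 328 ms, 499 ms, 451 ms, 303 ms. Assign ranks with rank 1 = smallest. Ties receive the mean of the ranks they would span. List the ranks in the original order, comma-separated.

6.5, 3, 5, 2, 6.5, 4, 1

Sorted (ascending): 303, 328, 345, 451, 476, 499, 499
The 2 values of 499 occupy positions 6–7 → average rank (6+7)/2 = 6.5.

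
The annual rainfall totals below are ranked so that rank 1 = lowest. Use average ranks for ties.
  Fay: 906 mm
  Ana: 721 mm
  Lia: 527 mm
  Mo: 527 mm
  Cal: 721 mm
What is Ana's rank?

Sorted (ascending): 527, 527, 721, 721, 906
The 2 values of 527 occupy positions 1–2 → average rank (1+2)/2 = 1.5.
The 2 values of 721 occupy positions 3–4 → average rank (3+4)/2 = 3.5.
Ana has value 721 mm → rank 3.5.

3.5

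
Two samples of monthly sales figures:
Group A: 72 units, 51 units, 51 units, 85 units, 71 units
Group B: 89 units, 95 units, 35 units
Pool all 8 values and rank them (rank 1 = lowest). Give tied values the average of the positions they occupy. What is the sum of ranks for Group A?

20

Sorted (ascending): 35, 51, 51, 71, 72, 85, 89, 95
The 2 values of 51 occupy positions 2–3 → average rank (2+3)/2 = 2.5.
Group A values → pooled ranks: 72→5, 51→2.5, 51→2.5, 85→6, 71→4
Rank sum = 5 + 2.5 + 2.5 + 6 + 4 = 20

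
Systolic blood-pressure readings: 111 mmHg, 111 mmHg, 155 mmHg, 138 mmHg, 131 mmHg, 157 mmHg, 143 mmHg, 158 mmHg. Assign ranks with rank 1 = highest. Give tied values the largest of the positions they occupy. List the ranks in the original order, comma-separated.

8, 8, 3, 5, 6, 2, 4, 1

Sorted (descending): 158, 157, 155, 143, 138, 131, 111, 111
The 2 values of 111 occupy positions 7–8 → each gets rank 8.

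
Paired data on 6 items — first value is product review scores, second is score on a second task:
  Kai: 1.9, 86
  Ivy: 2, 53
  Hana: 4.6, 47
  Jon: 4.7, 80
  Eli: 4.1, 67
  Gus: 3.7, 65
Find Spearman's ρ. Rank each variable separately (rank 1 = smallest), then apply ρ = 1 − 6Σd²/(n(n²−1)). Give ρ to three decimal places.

-0.200

Ranks of variable 1: 1, 2, 5, 6, 4, 3
Ranks of variable 2: 6, 2, 1, 5, 4, 3
d = r₁ − r₂: -5, 0, 4, 1, 0, 0
d²: 25, 0, 16, 1, 0, 0; Σd² = 42
ρ = 1 − 6·42/(6·35) = 1 − 252/210 = -0.200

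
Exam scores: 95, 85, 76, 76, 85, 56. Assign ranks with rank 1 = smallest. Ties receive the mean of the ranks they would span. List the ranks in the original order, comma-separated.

6, 4.5, 2.5, 2.5, 4.5, 1

Sorted (ascending): 56, 76, 76, 85, 85, 95
The 2 values of 76 occupy positions 2–3 → average rank (2+3)/2 = 2.5.
The 2 values of 85 occupy positions 4–5 → average rank (4+5)/2 = 4.5.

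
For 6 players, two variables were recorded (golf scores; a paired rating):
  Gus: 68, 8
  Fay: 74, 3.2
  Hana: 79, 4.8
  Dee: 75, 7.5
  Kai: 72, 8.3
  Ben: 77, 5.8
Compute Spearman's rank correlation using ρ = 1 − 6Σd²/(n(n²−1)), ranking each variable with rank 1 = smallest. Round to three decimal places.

Ranks of variable 1: 1, 3, 6, 4, 2, 5
Ranks of variable 2: 5, 1, 2, 4, 6, 3
d = r₁ − r₂: -4, 2, 4, 0, -4, 2
d²: 16, 4, 16, 0, 16, 4; Σd² = 56
ρ = 1 − 6·56/(6·35) = 1 − 336/210 = -0.600

-0.600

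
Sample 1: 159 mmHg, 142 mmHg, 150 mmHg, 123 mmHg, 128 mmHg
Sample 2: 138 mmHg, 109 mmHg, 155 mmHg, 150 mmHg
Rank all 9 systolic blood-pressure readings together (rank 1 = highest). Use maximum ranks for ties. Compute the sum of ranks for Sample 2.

Sorted (descending): 159, 155, 150, 150, 142, 138, 128, 123, 109
The 2 values of 150 occupy positions 3–4 → each gets rank 4.
Sample 2 values → pooled ranks: 138→6, 109→9, 155→2, 150→4
Rank sum = 6 + 9 + 2 + 4 = 21

21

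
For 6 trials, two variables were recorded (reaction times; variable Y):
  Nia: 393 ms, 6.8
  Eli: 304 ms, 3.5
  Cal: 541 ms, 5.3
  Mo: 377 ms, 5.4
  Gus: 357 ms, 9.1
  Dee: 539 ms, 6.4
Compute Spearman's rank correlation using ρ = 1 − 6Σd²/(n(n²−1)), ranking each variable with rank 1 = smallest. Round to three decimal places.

0.029

Ranks of variable 1: 4, 1, 6, 3, 2, 5
Ranks of variable 2: 5, 1, 2, 3, 6, 4
d = r₁ − r₂: -1, 0, 4, 0, -4, 1
d²: 1, 0, 16, 0, 16, 1; Σd² = 34
ρ = 1 − 6·34/(6·35) = 1 − 204/210 = 0.029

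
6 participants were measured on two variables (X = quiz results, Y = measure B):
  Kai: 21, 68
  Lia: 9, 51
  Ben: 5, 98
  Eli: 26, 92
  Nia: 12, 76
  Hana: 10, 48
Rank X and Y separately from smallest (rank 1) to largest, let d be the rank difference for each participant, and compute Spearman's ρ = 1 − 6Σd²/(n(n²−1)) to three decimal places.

0.029

Ranks of variable 1: 5, 2, 1, 6, 4, 3
Ranks of variable 2: 3, 2, 6, 5, 4, 1
d = r₁ − r₂: 2, 0, -5, 1, 0, 2
d²: 4, 0, 25, 1, 0, 4; Σd² = 34
ρ = 1 − 6·34/(6·35) = 1 − 204/210 = 0.029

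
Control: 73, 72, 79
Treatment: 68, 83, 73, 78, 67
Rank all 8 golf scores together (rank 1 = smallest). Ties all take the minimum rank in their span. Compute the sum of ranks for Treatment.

21

Sorted (ascending): 67, 68, 72, 73, 73, 78, 79, 83
The 2 values of 73 occupy positions 4–5 → each gets rank 4.
Treatment values → pooled ranks: 68→2, 83→8, 73→4, 78→6, 67→1
Rank sum = 2 + 8 + 4 + 6 + 1 = 21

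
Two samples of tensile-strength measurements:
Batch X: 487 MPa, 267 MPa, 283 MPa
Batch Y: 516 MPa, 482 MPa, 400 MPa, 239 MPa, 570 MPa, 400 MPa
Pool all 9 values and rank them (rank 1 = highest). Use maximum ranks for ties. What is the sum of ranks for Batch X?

Sorted (descending): 570, 516, 487, 482, 400, 400, 283, 267, 239
The 2 values of 400 occupy positions 5–6 → each gets rank 6.
Batch X values → pooled ranks: 487→3, 267→8, 283→7
Rank sum = 3 + 8 + 7 = 18

18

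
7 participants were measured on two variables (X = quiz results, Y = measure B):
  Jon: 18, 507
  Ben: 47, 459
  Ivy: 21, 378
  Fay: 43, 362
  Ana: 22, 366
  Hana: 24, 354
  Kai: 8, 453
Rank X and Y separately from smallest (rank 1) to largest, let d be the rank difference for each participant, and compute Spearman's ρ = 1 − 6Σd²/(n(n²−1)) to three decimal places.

Ranks of variable 1: 2, 7, 3, 6, 4, 5, 1
Ranks of variable 2: 7, 6, 4, 2, 3, 1, 5
d = r₁ − r₂: -5, 1, -1, 4, 1, 4, -4
d²: 25, 1, 1, 16, 1, 16, 16; Σd² = 76
ρ = 1 − 6·76/(7·48) = 1 − 456/336 = -0.357

-0.357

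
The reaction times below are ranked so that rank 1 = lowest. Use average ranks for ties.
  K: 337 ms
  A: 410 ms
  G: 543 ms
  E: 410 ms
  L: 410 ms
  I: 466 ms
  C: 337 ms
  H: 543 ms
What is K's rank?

Sorted (ascending): 337, 337, 410, 410, 410, 466, 543, 543
The 2 values of 337 occupy positions 1–2 → average rank (1+2)/2 = 1.5.
The 3 values of 410 occupy positions 3–5 → average rank 4.
The 2 values of 543 occupy positions 7–8 → average rank (7+8)/2 = 7.5.
K has value 337 ms → rank 1.5.

1.5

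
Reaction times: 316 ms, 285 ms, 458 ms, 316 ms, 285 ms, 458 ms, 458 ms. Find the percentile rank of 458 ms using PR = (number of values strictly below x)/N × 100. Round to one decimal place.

57.1

N = 7.
Strictly below 458: 4. Equal to 458: 3.
PR = 4/7 × 100 = 57.1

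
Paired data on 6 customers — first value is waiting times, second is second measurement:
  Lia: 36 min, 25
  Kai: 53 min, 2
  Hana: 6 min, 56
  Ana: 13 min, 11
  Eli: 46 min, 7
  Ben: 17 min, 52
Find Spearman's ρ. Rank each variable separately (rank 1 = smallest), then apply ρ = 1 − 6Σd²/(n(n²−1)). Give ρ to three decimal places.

-0.829

Ranks of variable 1: 4, 6, 1, 2, 5, 3
Ranks of variable 2: 4, 1, 6, 3, 2, 5
d = r₁ − r₂: 0, 5, -5, -1, 3, -2
d²: 0, 25, 25, 1, 9, 4; Σd² = 64
ρ = 1 − 6·64/(6·35) = 1 − 384/210 = -0.829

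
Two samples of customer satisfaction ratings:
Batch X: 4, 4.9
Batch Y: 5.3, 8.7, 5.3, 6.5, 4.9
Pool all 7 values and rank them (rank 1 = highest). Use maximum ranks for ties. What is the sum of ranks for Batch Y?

Sorted (descending): 8.7, 6.5, 5.3, 5.3, 4.9, 4.9, 4
The 2 values of 5.3 occupy positions 3–4 → each gets rank 4.
The 2 values of 4.9 occupy positions 5–6 → each gets rank 6.
Batch Y values → pooled ranks: 5.3→4, 8.7→1, 5.3→4, 6.5→2, 4.9→6
Rank sum = 4 + 1 + 4 + 2 + 6 = 17

17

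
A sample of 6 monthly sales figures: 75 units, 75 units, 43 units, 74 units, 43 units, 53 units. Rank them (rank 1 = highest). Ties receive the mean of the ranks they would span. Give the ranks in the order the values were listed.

Sorted (descending): 75, 75, 74, 53, 43, 43
The 2 values of 75 occupy positions 1–2 → average rank (1+2)/2 = 1.5.
The 2 values of 43 occupy positions 5–6 → average rank (5+6)/2 = 5.5.

1.5, 1.5, 5.5, 3, 5.5, 4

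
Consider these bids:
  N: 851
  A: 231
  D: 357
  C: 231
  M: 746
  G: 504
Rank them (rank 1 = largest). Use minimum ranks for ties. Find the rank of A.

5

Sorted (descending): 851, 746, 504, 357, 231, 231
The 2 values of 231 occupy positions 5–6 → each gets rank 5.
A has value 231 → rank 5.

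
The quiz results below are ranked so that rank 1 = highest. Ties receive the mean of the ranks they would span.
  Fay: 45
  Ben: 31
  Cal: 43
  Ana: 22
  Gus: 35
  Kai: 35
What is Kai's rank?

3.5

Sorted (descending): 45, 43, 35, 35, 31, 22
The 2 values of 35 occupy positions 3–4 → average rank (3+4)/2 = 3.5.
Kai has value 35 → rank 3.5.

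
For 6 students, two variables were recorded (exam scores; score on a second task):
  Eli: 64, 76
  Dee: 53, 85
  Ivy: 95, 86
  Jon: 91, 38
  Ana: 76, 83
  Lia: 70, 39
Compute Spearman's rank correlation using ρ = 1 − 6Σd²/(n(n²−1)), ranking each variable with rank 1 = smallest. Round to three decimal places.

Ranks of variable 1: 2, 1, 6, 5, 4, 3
Ranks of variable 2: 3, 5, 6, 1, 4, 2
d = r₁ − r₂: -1, -4, 0, 4, 0, 1
d²: 1, 16, 0, 16, 0, 1; Σd² = 34
ρ = 1 − 6·34/(6·35) = 1 − 204/210 = 0.029

0.029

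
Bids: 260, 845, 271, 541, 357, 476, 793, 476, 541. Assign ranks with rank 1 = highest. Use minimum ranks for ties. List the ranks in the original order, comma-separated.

9, 1, 8, 3, 7, 5, 2, 5, 3

Sorted (descending): 845, 793, 541, 541, 476, 476, 357, 271, 260
The 2 values of 541 occupy positions 3–4 → each gets rank 3.
The 2 values of 476 occupy positions 5–6 → each gets rank 5.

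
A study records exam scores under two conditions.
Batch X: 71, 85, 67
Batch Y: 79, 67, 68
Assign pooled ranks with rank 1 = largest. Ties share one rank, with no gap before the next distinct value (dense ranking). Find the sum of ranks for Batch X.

9

Sorted (descending): 85, 79, 71, 68, 67, 67
The 2 values of 67 share dense rank 5.
Remaining distinct values take the next consecutive integers.
Batch X values → pooled ranks: 71→3, 85→1, 67→5
Rank sum = 3 + 1 + 5 = 9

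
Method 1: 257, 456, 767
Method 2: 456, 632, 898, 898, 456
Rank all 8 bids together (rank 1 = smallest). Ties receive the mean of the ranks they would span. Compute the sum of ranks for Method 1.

10

Sorted (ascending): 257, 456, 456, 456, 632, 767, 898, 898
The 3 values of 456 occupy positions 2–4 → average rank 3.
The 2 values of 898 occupy positions 7–8 → average rank (7+8)/2 = 7.5.
Method 1 values → pooled ranks: 257→1, 456→3, 767→6
Rank sum = 1 + 3 + 6 = 10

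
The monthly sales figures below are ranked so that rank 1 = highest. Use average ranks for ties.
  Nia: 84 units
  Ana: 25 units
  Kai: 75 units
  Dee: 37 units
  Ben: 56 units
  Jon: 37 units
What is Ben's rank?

3

Sorted (descending): 84, 75, 56, 37, 37, 25
The 2 values of 37 occupy positions 4–5 → average rank (4+5)/2 = 4.5.
Ben has value 56 units → rank 3.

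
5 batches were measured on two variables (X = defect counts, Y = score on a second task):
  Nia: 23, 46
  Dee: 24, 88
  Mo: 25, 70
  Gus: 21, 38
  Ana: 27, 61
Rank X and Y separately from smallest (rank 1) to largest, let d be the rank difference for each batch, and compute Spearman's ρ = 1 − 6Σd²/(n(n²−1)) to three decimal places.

0.600

Ranks of variable 1: 2, 3, 4, 1, 5
Ranks of variable 2: 2, 5, 4, 1, 3
d = r₁ − r₂: 0, -2, 0, 0, 2
d²: 0, 4, 0, 0, 4; Σd² = 8
ρ = 1 − 6·8/(5·24) = 1 − 48/120 = 0.600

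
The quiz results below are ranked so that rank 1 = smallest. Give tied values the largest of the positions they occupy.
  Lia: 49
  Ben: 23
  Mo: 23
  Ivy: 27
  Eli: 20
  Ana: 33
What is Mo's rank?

3

Sorted (ascending): 20, 23, 23, 27, 33, 49
The 2 values of 23 occupy positions 2–3 → each gets rank 3.
Mo has value 23 → rank 3.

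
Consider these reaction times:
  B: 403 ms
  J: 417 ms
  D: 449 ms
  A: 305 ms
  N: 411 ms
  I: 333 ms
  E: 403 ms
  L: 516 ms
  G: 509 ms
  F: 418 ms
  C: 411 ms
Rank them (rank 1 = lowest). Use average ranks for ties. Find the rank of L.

11

Sorted (ascending): 305, 333, 403, 403, 411, 411, 417, 418, 449, 509, 516
The 2 values of 403 occupy positions 3–4 → average rank (3+4)/2 = 3.5.
The 2 values of 411 occupy positions 5–6 → average rank (5+6)/2 = 5.5.
L has value 516 ms → rank 11.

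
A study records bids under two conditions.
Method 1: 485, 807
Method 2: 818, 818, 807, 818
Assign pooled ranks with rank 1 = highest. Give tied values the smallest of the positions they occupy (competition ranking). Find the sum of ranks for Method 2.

Sorted (descending): 818, 818, 818, 807, 807, 485
The 3 values of 818 occupy positions 1–3 → each gets rank 1.
The 2 values of 807 occupy positions 4–5 → each gets rank 4.
Method 2 values → pooled ranks: 818→1, 818→1, 807→4, 818→1
Rank sum = 1 + 1 + 4 + 1 = 7

7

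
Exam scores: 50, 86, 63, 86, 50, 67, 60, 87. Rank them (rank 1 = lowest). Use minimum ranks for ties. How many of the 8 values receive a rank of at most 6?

Sorted (ascending): 50, 50, 60, 63, 67, 86, 86, 87
The 2 values of 50 occupy positions 1–2 → each gets rank 1.
The 2 values of 86 occupy positions 6–7 → each gets rank 6.
Ranks ≤ 6: {1, 1, 3, 4, 5, 6, 6} → 7 values.

7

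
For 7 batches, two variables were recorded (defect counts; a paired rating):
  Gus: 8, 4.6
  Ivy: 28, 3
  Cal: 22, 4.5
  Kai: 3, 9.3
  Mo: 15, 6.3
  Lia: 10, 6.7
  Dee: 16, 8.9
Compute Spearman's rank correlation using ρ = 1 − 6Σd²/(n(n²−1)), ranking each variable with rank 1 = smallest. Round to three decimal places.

-0.679

Ranks of variable 1: 2, 7, 6, 1, 4, 3, 5
Ranks of variable 2: 3, 1, 2, 7, 4, 5, 6
d = r₁ − r₂: -1, 6, 4, -6, 0, -2, -1
d²: 1, 36, 16, 36, 0, 4, 1; Σd² = 94
ρ = 1 − 6·94/(7·48) = 1 − 564/336 = -0.679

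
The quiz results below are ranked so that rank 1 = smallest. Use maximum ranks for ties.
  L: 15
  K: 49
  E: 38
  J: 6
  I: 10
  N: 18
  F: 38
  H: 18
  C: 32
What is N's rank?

5

Sorted (ascending): 6, 10, 15, 18, 18, 32, 38, 38, 49
The 2 values of 18 occupy positions 4–5 → each gets rank 5.
The 2 values of 38 occupy positions 7–8 → each gets rank 8.
N has value 18 → rank 5.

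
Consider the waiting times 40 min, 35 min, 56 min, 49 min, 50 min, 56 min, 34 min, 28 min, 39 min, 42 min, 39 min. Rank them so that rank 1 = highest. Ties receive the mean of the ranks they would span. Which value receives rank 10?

Sorted (descending): 56, 56, 50, 49, 42, 40, 39, 39, 35, 34, 28
The 2 values of 56 occupy positions 1–2 → average rank (1+2)/2 = 1.5.
The 2 values of 39 occupy positions 7–8 → average rank (7+8)/2 = 7.5.
Rank 10 → value 34.

34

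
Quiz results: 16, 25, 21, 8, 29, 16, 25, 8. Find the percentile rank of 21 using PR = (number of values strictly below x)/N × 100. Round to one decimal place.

50.0

N = 8.
Strictly below 21: 4. Equal to 21: 1.
PR = 4/8 × 100 = 50.0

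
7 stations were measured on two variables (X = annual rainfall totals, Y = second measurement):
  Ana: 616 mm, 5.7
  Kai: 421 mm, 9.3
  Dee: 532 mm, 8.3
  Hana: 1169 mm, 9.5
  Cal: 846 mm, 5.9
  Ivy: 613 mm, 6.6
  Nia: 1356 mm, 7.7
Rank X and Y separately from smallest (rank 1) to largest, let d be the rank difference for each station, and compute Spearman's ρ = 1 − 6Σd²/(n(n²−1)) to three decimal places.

-0.107

Ranks of variable 1: 4, 1, 2, 6, 5, 3, 7
Ranks of variable 2: 1, 6, 5, 7, 2, 3, 4
d = r₁ − r₂: 3, -5, -3, -1, 3, 0, 3
d²: 9, 25, 9, 1, 9, 0, 9; Σd² = 62
ρ = 1 − 6·62/(7·48) = 1 − 372/336 = -0.107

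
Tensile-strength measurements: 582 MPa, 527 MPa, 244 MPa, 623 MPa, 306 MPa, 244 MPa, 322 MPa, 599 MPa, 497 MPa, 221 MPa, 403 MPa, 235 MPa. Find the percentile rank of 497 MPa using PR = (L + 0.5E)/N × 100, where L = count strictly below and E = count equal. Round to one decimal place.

62.5

N = 12.
Strictly below 497: 7. Equal to 497: 1.
PR = (7 + 0.5·1)/12 × 100 = 62.5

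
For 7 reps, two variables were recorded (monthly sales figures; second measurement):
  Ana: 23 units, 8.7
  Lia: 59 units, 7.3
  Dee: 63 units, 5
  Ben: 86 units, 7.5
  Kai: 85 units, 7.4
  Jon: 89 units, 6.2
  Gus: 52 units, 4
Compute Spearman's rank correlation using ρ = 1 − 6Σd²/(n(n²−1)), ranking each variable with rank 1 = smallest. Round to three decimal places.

Ranks of variable 1: 1, 3, 4, 6, 5, 7, 2
Ranks of variable 2: 7, 4, 2, 6, 5, 3, 1
d = r₁ − r₂: -6, -1, 2, 0, 0, 4, 1
d²: 36, 1, 4, 0, 0, 16, 1; Σd² = 58
ρ = 1 − 6·58/(7·48) = 1 − 348/336 = -0.036

-0.036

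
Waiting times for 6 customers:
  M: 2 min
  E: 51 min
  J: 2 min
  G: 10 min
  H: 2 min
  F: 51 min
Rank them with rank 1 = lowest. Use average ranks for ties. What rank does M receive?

2

Sorted (ascending): 2, 2, 2, 10, 51, 51
The 3 values of 2 occupy positions 1–3 → average rank 2.
The 2 values of 51 occupy positions 5–6 → average rank (5+6)/2 = 5.5.
M has value 2 min → rank 2.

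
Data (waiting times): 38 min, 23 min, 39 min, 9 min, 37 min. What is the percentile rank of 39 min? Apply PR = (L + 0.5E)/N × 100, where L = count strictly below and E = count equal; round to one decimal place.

90.0

N = 5.
Strictly below 39: 4. Equal to 39: 1.
PR = (4 + 0.5·1)/5 × 100 = 90.0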